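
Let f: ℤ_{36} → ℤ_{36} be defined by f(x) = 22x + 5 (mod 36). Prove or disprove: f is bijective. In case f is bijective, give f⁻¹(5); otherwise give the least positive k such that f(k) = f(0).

We have gcd(22, 36) = 2 > 1. Taking u = 0 and v = 18: f(0) = 5 and f(18) = 22·18 + 5 = 401 ≡ 5 (mod 36).
So f(0) = f(18) while 0 ≠ 18, so f is not injective, hence not bijective.
Since f is not bijective, we find the least positive k with f(k) = f(0): this means 22k ≡ 0 (mod 36), i.e. 36 ∣ 22k. Since gcd(22, 36) = 2, dividing through by 2 this holds exactly when 18 ∣ 11k, and as gcd(11, 18) = 1, exactly when 18 ∣ k.
The smallest positive such k is 18.

18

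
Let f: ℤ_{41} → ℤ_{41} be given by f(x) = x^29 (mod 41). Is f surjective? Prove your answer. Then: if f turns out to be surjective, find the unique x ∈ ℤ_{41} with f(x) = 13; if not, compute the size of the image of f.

34

Since 41 is prime, the nonzero elements of ℤ_{41} form a cyclic group of order 40.
As gcd(29, 40) = 1, raising to the 29th power is a bijection on this group: if x_1^29 ≡ x_2^29 then (x_1x_2^{−1})^29 = 1, and the only element of order dividing gcd(29, 40) = 1 is 1, so x_1 = x_2.
With f(0) = 0 this makes f injective on all of ℤ_{41}, hence bijective (finite equal-size domain and codomain). In particular f is surjective.
Since f is surjective, we find the preimage of 13. The inverse of x ↦ x^29 on (ℤ_{41})^× is x ↦ x^29, because 29·29 = 841 = 21·40 + 1 ≡ 1 (mod 40) and x^{40} = 1 for x ≠ 0 (Fermat). So f⁻¹(13) = 13^29 mod 41.
Repeated squaring mod 41: 13^1 ≡ 13, 13^2 ≡ 13² = 169 ≡ 5, 13^4 ≡ 5² = 25, 13^8 ≡ 25² = 625 ≡ 10, 13^16 ≡ 10² = 100 ≡ 18. Since 29 = 16 + 8 + 4 + 1, 13^29 ≡ 18·10·25·13: 18·10 = 180 ≡ 16, then 16·25 = 400 ≡ 31, then 31·13 = 403 ≡ 34. So 13^29 ≡ 34 (mod 41).
Hence f⁻¹(13) = 34.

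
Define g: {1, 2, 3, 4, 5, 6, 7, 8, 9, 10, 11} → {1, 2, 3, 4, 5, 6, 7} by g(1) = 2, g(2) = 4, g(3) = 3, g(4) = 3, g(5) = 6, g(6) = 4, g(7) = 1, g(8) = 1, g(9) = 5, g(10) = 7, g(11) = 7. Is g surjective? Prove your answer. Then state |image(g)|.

Every element of the codomain has a preimage: 1 = g(7), 2 = g(1), 3 = g(3), 4 = g(2), 5 = g(9), 6 = g(5), 7 = g(10).
Therefore g is surjective.
The image of g is {1, 2, 3, 4, 5, 6, 7}, which has 7 elements.

7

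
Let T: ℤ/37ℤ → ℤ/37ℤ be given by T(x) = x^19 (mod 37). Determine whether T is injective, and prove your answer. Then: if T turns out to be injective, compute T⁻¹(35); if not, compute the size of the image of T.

Since 37 is prime, the nonzero elements of ℤ/37ℤ form a cyclic group of order 36.
As gcd(19, 36) = 1, raising to the 19th power is a bijection on this group: if u^19 ≡ v^19 then (uv^{−1})^19 = 1, and the only element of order dividing gcd(19, 36) = 1 is 1, so u = v.
With T(0) = 0 this makes T injective on all of ℤ/37ℤ, hence bijective (finite equal-size domain and codomain). In particular T is injective.
Since T is injective, we find the preimage of 35. The inverse of x ↦ x^19 on (ℤ/37ℤ)^× is x ↦ x^19, because 19·19 = 361 = 10·36 + 1 ≡ 1 (mod 36) and x^{36} = 1 for x ≠ 0 (Fermat). So T⁻¹(35) = 35^19 mod 37.
Repeated squaring mod 37: 35^1 ≡ 35, 35^2 ≡ 35² = 1225 ≡ 4, 35^4 ≡ 4² = 16, 35^8 ≡ 16² = 256 ≡ 34, 35^16 ≡ 34² = 1156 ≡ 9. Since 19 = 16 + 2 + 1, 35^19 ≡ 9·4·35: 9·4 = 36, then 36·35 = 1260 ≡ 2. So 35^19 ≡ 2 (mod 37).
Hence T⁻¹(35) = 2.

2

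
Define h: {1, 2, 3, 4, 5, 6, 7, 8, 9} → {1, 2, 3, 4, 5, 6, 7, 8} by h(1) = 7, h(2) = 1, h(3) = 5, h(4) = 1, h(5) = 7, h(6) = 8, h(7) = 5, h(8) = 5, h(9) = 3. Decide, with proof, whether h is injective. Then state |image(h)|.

5

h(2) = 1 = h(4) with 2 ≠ 4, so h is not injective.
The image of h is {1, 3, 5, 7, 8}, which has 5 elements.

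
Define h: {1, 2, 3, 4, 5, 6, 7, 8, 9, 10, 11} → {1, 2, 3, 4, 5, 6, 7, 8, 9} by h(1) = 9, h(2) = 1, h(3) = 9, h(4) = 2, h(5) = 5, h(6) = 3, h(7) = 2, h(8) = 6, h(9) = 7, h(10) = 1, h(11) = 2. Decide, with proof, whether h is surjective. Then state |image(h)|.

7

No element maps to 4, so h is not surjective.
The image of h is {1, 2, 3, 5, 6, 7, 9}, which has 7 elements.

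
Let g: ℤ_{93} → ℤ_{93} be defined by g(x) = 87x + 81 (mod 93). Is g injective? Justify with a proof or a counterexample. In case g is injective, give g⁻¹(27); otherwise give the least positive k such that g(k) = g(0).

We have gcd(87, 93) = 3 > 1. Taking s = 0 and t = 31: g(0) = 81 and g(31) = 87·31 + 81 = 2778 ≡ 81 (mod 93).
So g(0) = g(31) while 0 ≠ 31, hence g is not injective.
Since g is not injective, we find the least positive k with g(k) = g(0): this means 87k ≡ 0 (mod 93), i.e. 93 ∣ 87k. Since gcd(87, 93) = 3, dividing through by 3 this holds exactly when 31 ∣ 29k, and as gcd(29, 31) = 1, exactly when 31 ∣ k.
The smallest positive such k is 31.

31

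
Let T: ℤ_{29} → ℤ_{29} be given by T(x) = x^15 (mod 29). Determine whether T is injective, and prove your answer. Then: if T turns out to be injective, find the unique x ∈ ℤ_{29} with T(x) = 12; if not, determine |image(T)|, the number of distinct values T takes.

Since 29 is prime, the nonzero elements of ℤ_{29} form a cyclic group of order 28.
As gcd(15, 28) = 1, raising to the 15th power is a bijection on this group: if a^15 ≡ b^15 then (ab^{−1})^15 = 1, and the only element of order dividing gcd(15, 28) = 1 is 1, so a = b.
With T(0) = 0 this makes T injective on all of ℤ_{29}, hence bijective (finite equal-size domain and codomain). In particular T is injective.
Since T is injective, we find the preimage of 12. The inverse of x ↦ x^15 on (ℤ_{29})^× is x ↦ x^15, because 15·15 = 225 = 8·28 + 1 ≡ 1 (mod 28) and x^{28} = 1 for x ≠ 0 (Fermat). So T⁻¹(12) = 12^15 mod 29.
Repeated squaring mod 29: 12^1 ≡ 12, 12^2 ≡ 12² = 144 ≡ 28, 12^4 ≡ 28² = 784 ≡ 1, 12^8 ≡ 1² = 1. Since 15 = 8 + 4 + 2 + 1, 12^15 ≡ 1·1·28·12: 1·1 = 1, then 1·28 = 28, then 28·12 = 336 ≡ 17. So 12^15 ≡ 17 (mod 29).
Hence T⁻¹(12) = 17.

17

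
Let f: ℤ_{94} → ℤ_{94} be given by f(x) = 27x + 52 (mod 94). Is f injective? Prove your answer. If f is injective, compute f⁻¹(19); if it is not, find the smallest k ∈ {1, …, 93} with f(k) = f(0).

51

Recall that injectivity means: for all s, t in the domain, f(s) = f(t) implies s = t.
Suppose f(s) = f(t) in ℤ_{94}. Then 27s + 52 ≡ 27t + 52 (mod 94), so 27(s − t) ≡ 0 (mod 94).
Since gcd(27, 94) = 1, 27 is invertible modulo 94, so s − t ≡ 0 (mod 94), i.e. s = t.
Therefore f is injective.
We now compute 27⁻¹ mod 94 explicitly. Euclid's algorithm: 94 = 3·27 + 13, 27 = 2·13 + 1; back-substituting gives 1 = 7·27 − 2·94, so 27⁻¹ ≡ 7 (mod 94).
Since f is injective, we compute f⁻¹(19): solve 27x + 52 ≡ 19 (mod 94), i.e. 27x ≡ 61 (mod 94).
Multiplying by 27⁻¹ = 7 gives x ≡ 7·61 = 427 = 4·94 + 51 ≡ 51 (mod 94).
Check: f(51) = 27·51 + 52 = 1429 = 15·94 + 19 ≡ 19 (mod 94).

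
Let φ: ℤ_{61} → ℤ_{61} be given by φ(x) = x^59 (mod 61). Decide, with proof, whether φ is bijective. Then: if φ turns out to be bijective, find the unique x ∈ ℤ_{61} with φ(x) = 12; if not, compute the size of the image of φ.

56

Since 61 is prime, the nonzero elements of ℤ_{61} form a cyclic group of order 60.
As gcd(59, 60) = 1, raising to the 59th power is a bijection on this group: if a^59 ≡ b^59 then (ab^{−1})^59 = 1, and the only element of order dividing gcd(59, 60) = 1 is 1, so a = b.
With φ(0) = 0 this makes φ injective on all of ℤ_{61}, hence bijective (finite equal-size domain and codomain). In particular φ is bijective.
Since φ is bijective, we find the preimage of 12. The inverse of x ↦ x^59 on (ℤ_{61})^× is x ↦ x^59, because 59·59 = 3481 = 58·60 + 1 ≡ 1 (mod 60) and x^{60} = 1 for x ≠ 0 (Fermat). So φ⁻¹(12) = 12^59 mod 61.
Repeated squaring mod 61: 12^1 ≡ 12, 12^2 ≡ 12² = 144 ≡ 22, 12^4 ≡ 22² = 484 ≡ 57, 12^8 ≡ 57² = 3249 ≡ 16, 12^16 ≡ 16² = 256 ≡ 12, 12^32 ≡ 12² = 144 ≡ 22. Since 59 = 32 + 16 + 8 + 2 + 1, 12^59 ≡ 22·12·16·22·12: 22·12 = 264 ≡ 20, then 20·16 = 320 ≡ 15, then 15·22 = 330 ≡ 25, then 25·12 = 300 ≡ 56. So 12^59 ≡ 56 (mod 61).
Hence φ⁻¹(12) = 56.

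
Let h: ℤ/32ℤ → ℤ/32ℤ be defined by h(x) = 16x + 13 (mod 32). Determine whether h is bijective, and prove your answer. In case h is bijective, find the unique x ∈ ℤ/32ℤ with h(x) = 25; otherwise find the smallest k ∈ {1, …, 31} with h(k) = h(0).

2

We have gcd(16, 32) = 16 > 1. Taking u = 0 and v = 2: h(0) = 13 and h(2) = 16·2 + 13 = 45 ≡ 13 (mod 32).
So h(0) = h(2) while 0 ≠ 2, so h is not injective, hence not bijective.
Since h is not bijective, we find the least positive k with h(k) = h(0): this means 16k ≡ 0 (mod 32), i.e. 32 ∣ 16k. Since gcd(16, 32) = 16, dividing through by 16 this holds exactly when 2 ∣ k.
The smallest positive such k is 2.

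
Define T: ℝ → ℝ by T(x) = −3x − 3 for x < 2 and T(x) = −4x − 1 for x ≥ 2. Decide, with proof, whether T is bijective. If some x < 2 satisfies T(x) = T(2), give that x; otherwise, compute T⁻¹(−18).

17/4

Both pieces are strictly decreasing (slopes −3 and −4), so each is injective on its own interval.
The left piece maps (−∞, 2) onto (−9, ∞); the right piece maps [2, ∞) onto (−∞, −9].
Since −9 = −9, the images partition ℝ: T is injective and surjective, hence bijective.
Because the two images are disjoint, no x < 2 has T(x) = T(2), so we compute T⁻¹(−18): −18 lies in (−∞, −9], so solve −4x − 1 = −18: x = (−18 + 1)/(−4) = 17/4.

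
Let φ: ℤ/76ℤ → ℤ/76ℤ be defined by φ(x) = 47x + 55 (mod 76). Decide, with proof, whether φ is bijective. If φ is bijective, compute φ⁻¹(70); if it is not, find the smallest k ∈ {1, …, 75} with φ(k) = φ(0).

Suppose φ(u) = φ(v) in ℤ/76ℤ. Then 47u + 55 ≡ 47v + 55 (mod 76), thus 47(u − v) ≡ 0 (mod 76).
Since gcd(47, 76) = 1, 47 is invertible modulo 76, so u − v ≡ 0 (mod 76), i.e. u = v.
We now compute 47⁻¹ mod 76 explicitly. Euclid's algorithm: 76 = 1·47 + 29, 47 = 1·29 + 18, 29 = 1·18 + 11, 18 = 1·11 + 7, 11 = 1·7 + 4, 7 = 1·4 + 3, 4 = 1·3 + 1; back-substituting gives 1 = 55·47 − 34·76, so 47⁻¹ ≡ 55 (mod 76).
Then y ↦ 55(y − 55) is a two-sided inverse to φ, so every y ∈ ℤ/76ℤ has a preimage.
Thus φ is bijective.
Since φ is bijective, we find φ⁻¹(70): we need 47x ≡ 70 − 55 ≡ 15 (mod 76). Using 47⁻¹ = 55: x ≡ 55·15 = 825 = 10·76 + 65, so x = 65.
Check: φ(65) = 47·65 + 55 = 3110 = 40·76 + 70 ≡ 70 (mod 76).

65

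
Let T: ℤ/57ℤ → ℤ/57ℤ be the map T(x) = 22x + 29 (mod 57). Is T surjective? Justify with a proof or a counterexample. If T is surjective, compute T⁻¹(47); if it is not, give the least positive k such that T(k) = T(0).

6

Since gcd(22, 57) = 1, 22 is invertible modulo 57. Euclid's algorithm: 57 = 2·22 + 13, 22 = 1·13 + 9, 13 = 1·9 + 4, 9 = 2·4 + 1; back-substituting gives 1 = 13·22 − 5·57, so 22⁻¹ ≡ 13 (mod 57).
For any y ∈ ℤ/57ℤ, x = 13(y − 29) mod 57 satisfies T(x) = 22·13(y − 29) + 29 ≡ y (since 22·13 ≡ 1 mod 57). So every y has a preimage.
Hence T is surjective.
Since T is surjective, we compute T⁻¹(47): solve 22x + 29 ≡ 47 (mod 57), i.e. 22x ≡ 18 (mod 57).
Multiplying by 22⁻¹ = 13 gives x ≡ 13·18 = 234 = 4·57 + 6 ≡ 6 (mod 57).
Check: T(6) = 22·6 + 29 = 161 = 2·57 + 47 ≡ 47 (mod 57).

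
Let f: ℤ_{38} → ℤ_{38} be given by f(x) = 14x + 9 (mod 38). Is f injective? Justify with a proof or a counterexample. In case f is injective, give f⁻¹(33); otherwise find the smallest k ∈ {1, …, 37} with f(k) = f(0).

19

We have gcd(14, 38) = 2 > 1. Taking a = 0 and b = 19: f(0) = 9 and f(19) = 14·19 + 9 = 275 ≡ 9 (mod 38).
So f(0) = f(19) while 0 ≠ 19, therefore f is not injective.
Since f is not injective, we find the least positive k with f(k) = f(0): this means 14k ≡ 0 (mod 38), i.e. 38 ∣ 14k. Since gcd(14, 38) = 2, dividing through by 2 this holds exactly when 19 ∣ 7k, and as gcd(7, 19) = 1, exactly when 19 ∣ k.
The smallest positive such k is 19.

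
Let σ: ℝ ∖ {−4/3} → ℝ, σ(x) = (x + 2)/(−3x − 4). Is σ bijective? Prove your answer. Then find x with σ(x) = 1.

If σ(x) = −1/3, cross-multiplying gives −3(x + 2) = 1(−3x − 4), which simplifies to −6 = −4 — false.  So −1/3 has no preimage and σ is not surjective.
Hence σ is not bijective.
Solving σ(x) = 1: cross-multiplying gives x + 2 = 1(−3x − 4), which rearranges to 4x = −6, so x = −3/2.

-3/2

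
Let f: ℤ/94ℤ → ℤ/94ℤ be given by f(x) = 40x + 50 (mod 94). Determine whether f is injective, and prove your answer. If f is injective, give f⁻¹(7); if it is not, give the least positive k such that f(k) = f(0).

Recall that f is injective if f(s) = f(t) implies s = t.
We have gcd(40, 94) = 2 > 1. Taking s = 0 and t = 47: f(0) = 50 and f(47) = 40·47 + 50 = 1930 ≡ 50 (mod 94).
So f(0) = f(47) while 0 ≠ 47, therefore f is not injective.
Since f is not injective, we find the least positive k with f(k) = f(0): this means 40k ≡ 0 (mod 94), i.e. 94 ∣ 40k. Since gcd(40, 94) = 2, dividing through by 2 this holds exactly when 47 ∣ 20k, and as gcd(20, 47) = 1, exactly when 47 ∣ k.
The smallest positive such k is 47.

47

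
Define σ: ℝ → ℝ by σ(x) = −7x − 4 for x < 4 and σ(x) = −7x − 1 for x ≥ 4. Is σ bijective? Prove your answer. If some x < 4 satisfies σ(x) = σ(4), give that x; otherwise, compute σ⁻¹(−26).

Both pieces are strictly decreasing (slopes −7 and −7), so each is injective on its own interval.
The left piece maps (−∞, 4) onto (−32, ∞); the right piece maps [4, ∞) onto (−∞, −29].
These images overlap. In particular σ(4) = −29 (right piece), and solving −7x − 4 = −29 on the left piece gives x = 25/7 < 4.
So σ(25/7) = σ(4) with 25/7 ≠ 4, and σ is not injective, hence not bijective. This x = 25/7 is the requested value below 4.

25/7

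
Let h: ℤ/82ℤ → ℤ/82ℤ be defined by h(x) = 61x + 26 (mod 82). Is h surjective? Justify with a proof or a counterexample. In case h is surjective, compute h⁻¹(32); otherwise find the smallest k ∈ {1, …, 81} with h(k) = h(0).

Since gcd(61, 82) = 1, 61 is invertible modulo 82. Euclid's algorithm: 82 = 1·61 + 21, 61 = 2·21 + 19, 21 = 1·19 + 2, 19 = 9·2 + 1; back-substituting gives 1 = 39·61 − 29·82, so 61⁻¹ ≡ 39 (mod 82).
For any y ∈ ℤ/82ℤ, x = 39(y − 26) mod 82 satisfies h(x) = 61·39(y − 26) + 26 ≡ y (since 61·39 ≡ 1 mod 82). So every y has a preimage.
So h is surjective.
Since h is surjective, we compute h⁻¹(32): solve 61x + 26 ≡ 32 (mod 82), i.e. 61x ≡ 6 (mod 82).
Multiplying by 61⁻¹ = 39 gives x ≡ 39·6 = 234 = 2·82 + 70 ≡ 70 (mod 82).
Check: h(70) = 61·70 + 26 = 4296 = 52·82 + 32 ≡ 32 (mod 82).

70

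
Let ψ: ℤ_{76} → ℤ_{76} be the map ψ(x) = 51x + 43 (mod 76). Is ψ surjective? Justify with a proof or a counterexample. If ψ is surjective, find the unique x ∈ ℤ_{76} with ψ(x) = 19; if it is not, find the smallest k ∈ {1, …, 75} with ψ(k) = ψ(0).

4

Since gcd(51, 76) = 1, 51 is invertible modulo 76. Euclid's algorithm: 76 = 1·51 + 25, 51 = 2·25 + 1; back-substituting gives 1 = 3·51 − 2·76, so 51⁻¹ ≡ 3 (mod 76).
For any y ∈ ℤ_{76}, x = 3(y − 43) mod 76 satisfies ψ(x) = 51·3(y − 43) + 43 ≡ y (since 51·3 ≡ 1 mod 76). So every y has a preimage.
Hence ψ is surjective.
Since ψ is surjective, we find ψ⁻¹(19): we need 51x ≡ 19 − 43 ≡ 52 (mod 76). Using 51⁻¹ = 3: x ≡ 3·52 = 156 = 2·76 + 4, so x = 4.
Check: ψ(4) = 51·4 + 43 = 247 = 3·76 + 19 ≡ 19 (mod 76).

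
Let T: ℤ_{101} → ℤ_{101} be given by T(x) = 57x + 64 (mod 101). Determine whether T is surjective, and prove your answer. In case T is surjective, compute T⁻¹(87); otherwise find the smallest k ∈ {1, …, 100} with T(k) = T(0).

Recall that surjectivity means every element of the codomain has a preimage under T.
Since gcd(57, 101) = 1, 57 is invertible modulo 101. Euclid's algorithm: 101 = 1·57 + 44, 57 = 1·44 + 13, 44 = 3·13 + 5, 13 = 2·5 + 3, 5 = 1·3 + 2, 3 = 1·2 + 1; back-substituting gives 1 = 39·57 − 22·101, so 57⁻¹ ≡ 39 (mod 101).
For any y ∈ ℤ_{101}, x = 39(y − 64) mod 101 satisfies T(x) = 57·39(y − 64) + 64 ≡ y (since 57·39 ≡ 1 mod 101). So every y has a preimage.
So T is surjective.
Since T is surjective, we compute T⁻¹(87): solve 57x + 64 ≡ 87 (mod 101), i.e. 57x ≡ 23 (mod 101).
Multiplying by 57⁻¹ = 39 gives x ≡ 39·23 = 897 = 8·101 + 89 ≡ 89 (mod 101).
Check: T(89) = 57·89 + 64 = 5137 = 50·101 + 87 ≡ 87 (mod 101).

89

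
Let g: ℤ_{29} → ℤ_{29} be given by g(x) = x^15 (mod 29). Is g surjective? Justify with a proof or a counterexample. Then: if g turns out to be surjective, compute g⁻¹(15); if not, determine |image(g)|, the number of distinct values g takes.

Since 29 is prime, the nonzero elements of ℤ_{29} form a cyclic group of order 28.
As gcd(15, 28) = 1, raising to the 15th power is a bijection on this group: if x_1^15 ≡ x_2^15 then (x_1x_2^{−1})^15 = 1, and the only element of order dividing gcd(15, 28) = 1 is 1, so x_1 = x_2.
With g(0) = 0 this makes g injective on all of ℤ_{29}, hence bijective (finite equal-size domain and codomain). In particular g is surjective.
Since g is surjective, we find the preimage of 15. The inverse of x ↦ x^15 on (ℤ_{29})^× is x ↦ x^15, because 15·15 = 225 = 8·28 + 1 ≡ 1 (mod 28) and x^{28} = 1 for x ≠ 0 (Fermat). So g⁻¹(15) = 15^15 mod 29.
Repeated squaring mod 29: 15^1 ≡ 15, 15^2 ≡ 15² = 225 ≡ 22, 15^4 ≡ 22² = 484 ≡ 20, 15^8 ≡ 20² = 400 ≡ 23. Since 15 = 8 + 4 + 2 + 1, 15^15 ≡ 23·20·22·15: 23·20 = 460 ≡ 25, then 25·22 = 550 ≡ 28, then 28·15 = 420 ≡ 14. So 15^15 ≡ 14 (mod 29).
Hence g⁻¹(15) = 14.

14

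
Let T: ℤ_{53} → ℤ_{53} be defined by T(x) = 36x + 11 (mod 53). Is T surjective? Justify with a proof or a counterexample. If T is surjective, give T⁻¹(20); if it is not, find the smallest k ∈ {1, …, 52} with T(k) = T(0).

40

Since gcd(36, 53) = 1, 36 is invertible modulo 53. Euclid's algorithm: 53 = 1·36 + 17, 36 = 2·17 + 2, 17 = 8·2 + 1; back-substituting gives 1 = 28·36 − 19·53, so 36⁻¹ ≡ 28 (mod 53).
Then y ↦ 28(y − 11) is a two-sided inverse to T, so every y ∈ ℤ_{53} has a preimage.
Thus T is surjective.
Since T is surjective, we compute T⁻¹(20): solve 36x + 11 ≡ 20 (mod 53), i.e. 36x ≡ 9 (mod 53).
Multiplying by 36⁻¹ = 28 gives x ≡ 28·9 = 252 = 4·53 + 40 ≡ 40 (mod 53).
Check: T(40) = 36·40 + 11 = 1451 = 27·53 + 20 ≡ 20 (mod 53).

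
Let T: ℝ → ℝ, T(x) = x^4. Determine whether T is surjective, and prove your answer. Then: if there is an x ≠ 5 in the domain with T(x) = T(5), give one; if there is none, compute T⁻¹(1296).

-5

Since 4 is even, x^4 ≥ 0 for all x ∈ ℝ, so −1 ∈ ℝ has no preimage. Therefore T is not surjective.
For the follow-up, such an x exists: taking x = −5 ∈ ℝ gives T(−5) = 625 = T(5) with −5 ≠ 5.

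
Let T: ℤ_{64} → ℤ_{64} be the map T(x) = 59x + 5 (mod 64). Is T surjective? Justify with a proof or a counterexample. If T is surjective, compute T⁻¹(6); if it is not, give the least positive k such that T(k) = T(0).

51

Recall: surjectivity means every element of the codomain has a preimage under T.
Since gcd(59, 64) = 1, 59 is invertible modulo 64. Euclid's algorithm: 64 = 1·59 + 5, 59 = 11·5 + 4, 5 = 1·4 + 1; back-substituting gives 1 = 51·59 − 47·64, so 59⁻¹ ≡ 51 (mod 64).
For any y ∈ ℤ_{64}, x = 51(y − 5) mod 64 satisfies T(x) = 59·51(y − 5) + 5 ≡ y (since 59·51 ≡ 1 mod 64). So every y has a preimage.
Therefore T is surjective.
Since T is surjective, we compute T⁻¹(6): solve 59x + 5 ≡ 6 (mod 64), i.e. 59x ≡ 1 (mod 64).
Multiplying by 59⁻¹ = 51 gives x ≡ 51·1 = 51 ≡ 51 (mod 64).
Check: T(51) = 59·51 + 5 = 3014 = 47·64 + 6 ≡ 6 (mod 64).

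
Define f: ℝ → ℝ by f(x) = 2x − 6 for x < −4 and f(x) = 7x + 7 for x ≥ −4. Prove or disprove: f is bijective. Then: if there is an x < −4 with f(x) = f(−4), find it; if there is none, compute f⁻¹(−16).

Both pieces are strictly increasing (slopes 2 and 7), so each is injective on its own interval.
The left piece maps (−∞, −4) onto (−∞, −14); the right piece maps [−4, ∞) onto [−21, ∞).
These images overlap. In particular f(−4) = −21 (right piece), and solving 2x − 6 = −21 on the left piece gives x = −15/2 < −4.
So f(−15/2) = f(−4) with −15/2 ≠ −4, and f is not injective, hence not bijective. This x = −15/2 is the requested value below −4.

-15/2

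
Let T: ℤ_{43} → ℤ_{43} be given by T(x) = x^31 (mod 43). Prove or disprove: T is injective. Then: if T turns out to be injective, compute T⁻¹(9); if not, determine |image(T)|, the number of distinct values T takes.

Since 43 is prime, the nonzero elements of ℤ_{43} form a cyclic group of order 42.
As gcd(31, 42) = 1, raising to the 31st power is a bijection on this group: if x_1^31 ≡ x_2^31 then (x_1x_2^{−1})^31 = 1, and the only element of order dividing gcd(31, 42) = 1 is 1, so x_1 = x_2.
With T(0) = 0 this makes T injective on all of ℤ_{43}, hence bijective (finite equal-size domain and codomain). In particular T is injective.
Since T is injective, we find the preimage of 9. The inverse of x ↦ x^31 on (ℤ_{43})^× is x ↦ x^19, because 31·19 = 589 = 14·42 + 1 ≡ 1 (mod 42) and x^{42} = 1 for x ≠ 0 (Fermat). So T⁻¹(9) = 9^19 mod 43.
Repeated squaring mod 43: 9^1 ≡ 9, 9^2 ≡ 9² = 81 ≡ 38, 9^4 ≡ 38² = 1444 ≡ 25, 9^8 ≡ 25² = 625 ≡ 23, 9^16 ≡ 23² = 529 ≡ 13. Since 19 = 16 + 2 + 1, 9^19 ≡ 13·38·9: 13·38 = 494 ≡ 21, then 21·9 = 189 ≡ 17. So 9^19 ≡ 17 (mod 43).
Hence T⁻¹(9) = 17.

17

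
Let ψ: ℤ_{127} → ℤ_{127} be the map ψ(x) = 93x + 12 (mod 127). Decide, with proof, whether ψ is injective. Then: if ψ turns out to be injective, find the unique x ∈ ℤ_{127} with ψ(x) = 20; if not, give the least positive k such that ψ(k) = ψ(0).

67

Recall: ψ is injective if ψ(x_1) = ψ(x_2) implies x_1 = x_2.
Suppose ψ(x_1) = ψ(x_2) in ℤ_{127}. Then 93x_1 + 12 ≡ 93x_2 + 12 (mod 127), hence 93(x_1 − x_2) ≡ 0 (mod 127).
Since gcd(93, 127) = 1, 93 is invertible modulo 127, therefore x_1 − x_2 ≡ 0 (mod 127), i.e. x_1 = x_2.
Hence ψ is injective.
We now compute 93⁻¹ mod 127 explicitly. Euclid's algorithm: 127 = 1·93 + 34, 93 = 2·34 + 25, 34 = 1·25 + 9, 25 = 2·9 + 7, 9 = 1·7 + 2, 7 = 3·2 + 1; back-substituting gives 1 = 56·93 − 41·127, so 93⁻¹ ≡ 56 (mod 127).
Since ψ is injective, we find ψ⁻¹(20): we need 93x ≡ 20 − 12 ≡ 8 (mod 127). Using 93⁻¹ = 56: x ≡ 56·8 = 448 = 3·127 + 67, so x = 67.
Check: ψ(67) = 93·67 + 12 = 6243 = 49·127 + 20 ≡ 20 (mod 127).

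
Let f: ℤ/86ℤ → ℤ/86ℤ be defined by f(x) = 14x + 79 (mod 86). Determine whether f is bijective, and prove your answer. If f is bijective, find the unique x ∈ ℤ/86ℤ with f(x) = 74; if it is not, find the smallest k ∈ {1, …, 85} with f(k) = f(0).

43

By definition, f is injective if f(a) = f(b) implies a = b.
We have gcd(14, 86) = 2 > 1. Taking a = 0 and b = 43: f(0) = 79 and f(43) = 14·43 + 79 = 681 ≡ 79 (mod 86).
So f(0) = f(43) while 0 ≠ 43, hence f is not injective, hence not bijective.
Since f is not bijective, we find the least positive k with f(k) = f(0): this means 14k ≡ 0 (mod 86), i.e. 86 ∣ 14k. Since gcd(14, 86) = 2, dividing through by 2 this holds exactly when 43 ∣ 7k, and as gcd(7, 43) = 1, exactly when 43 ∣ k.
The smallest positive such k is 43.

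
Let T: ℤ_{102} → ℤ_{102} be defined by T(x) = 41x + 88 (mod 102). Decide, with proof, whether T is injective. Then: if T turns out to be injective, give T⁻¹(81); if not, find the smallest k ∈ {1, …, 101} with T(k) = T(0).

67

Recall that T is injective when T(a) = T(b) forces a = b.
If T(a) = T(b), then 41a ≡ 41b (mod 102). Because gcd(41, 102) = 1, we may cancel 41 to get a ≡ b (mod 102).
So T is injective.
We now compute 41⁻¹ mod 102 explicitly. Euclid's algorithm: 102 = 2·41 + 20, 41 = 2·20 + 1; back-substituting gives 1 = 5·41 − 2·102, so 41⁻¹ ≡ 5 (mod 102).
Since T is injective, we compute T⁻¹(81): solve 41x + 88 ≡ 81 (mod 102), i.e. 41x ≡ 95 (mod 102).
Multiplying by 41⁻¹ = 5 gives x ≡ 5·95 = 475 = 4·102 + 67 ≡ 67 (mod 102).
Check: T(67) = 41·67 + 88 = 2835 = 27·102 + 81 ≡ 81 (mod 102).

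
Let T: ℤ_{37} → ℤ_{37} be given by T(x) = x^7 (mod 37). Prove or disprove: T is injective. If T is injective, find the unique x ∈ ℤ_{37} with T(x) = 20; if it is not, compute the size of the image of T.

35

Since 37 is prime, the nonzero elements of ℤ_{37} form a cyclic group of order 36.
As gcd(7, 36) = 1, raising to the 7th power is a bijection on this group: if a^7 ≡ b^7 then (ab^{−1})^7 = 1, and the only element of order dividing gcd(7, 36) = 1 is 1, so a = b.
With T(0) = 0 this makes T injective on all of ℤ_{37}, hence bijective (finite equal-size domain and codomain). In particular T is injective.
Since T is injective, we find the preimage of 20. The inverse of x ↦ x^7 on (ℤ_{37})^× is x ↦ x^31, because 7·31 = 217 = 6·36 + 1 ≡ 1 (mod 36) and x^{36} = 1 for x ≠ 0 (Fermat). So T⁻¹(20) = 20^31 mod 37.
Repeated squaring mod 37: 20^1 ≡ 20, 20^2 ≡ 20² = 400 ≡ 30, 20^4 ≡ 30² = 900 ≡ 12, 20^8 ≡ 12² = 144 ≡ 33, 20^16 ≡ 33² = 1089 ≡ 16. Since 31 = 16 + 8 + 4 + 2 + 1, 20^31 ≡ 16·33·12·30·20: 16·33 = 528 ≡ 10, then 10·12 = 120 ≡ 9, then 9·30 = 270 ≡ 11, then 11·20 = 220 ≡ 35. So 20^31 ≡ 35 (mod 37).
Hence T⁻¹(20) = 35.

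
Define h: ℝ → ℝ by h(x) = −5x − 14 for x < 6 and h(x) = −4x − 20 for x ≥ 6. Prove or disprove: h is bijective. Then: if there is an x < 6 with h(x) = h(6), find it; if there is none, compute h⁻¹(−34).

4

Both pieces are strictly decreasing (slopes −5 and −4), so each is injective on its own interval.
The left piece maps (−∞, 6) onto (−44, ∞); the right piece maps [6, ∞) onto (−∞, −44].
Since −44 = −44, the images partition ℝ: h is injective and surjective, hence bijective.
Because the two images are disjoint, no x < 6 has h(x) = h(6), so we compute h⁻¹(−34): −34 lies in (−44, ∞), so solve −5x − 14 = −34: x = (−34 + 14)/(−5) = 4.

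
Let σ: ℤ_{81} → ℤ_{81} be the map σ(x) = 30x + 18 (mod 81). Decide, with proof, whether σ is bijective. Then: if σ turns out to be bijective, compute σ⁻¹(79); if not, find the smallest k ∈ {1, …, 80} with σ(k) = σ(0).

27

We have gcd(30, 81) = 3 > 1. Taking x_1 = 0 and x_2 = 27: σ(0) = 18 and σ(27) = 30·27 + 18 = 828 ≡ 18 (mod 81).
So σ(0) = σ(27) while 0 ≠ 27, therefore σ is not injective, hence not bijective.
Since σ is not bijective, we find the least positive k with σ(k) = σ(0): this means 30k ≡ 0 (mod 81), i.e. 81 ∣ 30k. Since gcd(30, 81) = 3, dividing through by 3 this holds exactly when 27 ∣ 10k, and as gcd(10, 27) = 1, exactly when 27 ∣ k.
The smallest positive such k is 27.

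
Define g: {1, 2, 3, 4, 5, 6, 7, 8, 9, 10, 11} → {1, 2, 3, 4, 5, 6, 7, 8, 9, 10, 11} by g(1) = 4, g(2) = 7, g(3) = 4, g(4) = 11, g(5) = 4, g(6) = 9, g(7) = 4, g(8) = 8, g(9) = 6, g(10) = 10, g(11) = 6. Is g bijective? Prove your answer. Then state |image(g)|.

7

g(1) = 4 = g(3) with 1 ≠ 3, so g is not injective, hence not bijective.
The image of g is {4, 6, 7, 8, 9, 10, 11}, which has 7 elements.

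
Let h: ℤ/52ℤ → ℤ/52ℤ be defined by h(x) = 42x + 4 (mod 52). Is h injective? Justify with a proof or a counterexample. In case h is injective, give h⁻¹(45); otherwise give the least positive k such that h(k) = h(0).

26

We have gcd(42, 52) = 2 > 1. Taking a = 0 and b = 26: h(0) = 4 and h(26) = 42·26 + 4 = 1096 ≡ 4 (mod 52).
So h(0) = h(26) while 0 ≠ 26, hence h is not injective.
Since h is not injective, we find the least positive k with h(k) = h(0): this means 42k ≡ 0 (mod 52), i.e. 52 ∣ 42k. Since gcd(42, 52) = 2, dividing through by 2 this holds exactly when 26 ∣ 21k, and as gcd(21, 26) = 1, exactly when 26 ∣ k.
The smallest positive such k is 26.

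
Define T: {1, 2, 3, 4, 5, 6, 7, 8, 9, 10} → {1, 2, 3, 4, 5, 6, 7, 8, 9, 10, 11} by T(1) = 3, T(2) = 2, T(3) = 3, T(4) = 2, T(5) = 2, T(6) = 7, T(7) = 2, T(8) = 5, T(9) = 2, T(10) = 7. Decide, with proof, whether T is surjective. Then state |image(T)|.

No element maps to 1, so T is not surjective.
The image of T is {2, 3, 5, 7}, which has 4 elements.

4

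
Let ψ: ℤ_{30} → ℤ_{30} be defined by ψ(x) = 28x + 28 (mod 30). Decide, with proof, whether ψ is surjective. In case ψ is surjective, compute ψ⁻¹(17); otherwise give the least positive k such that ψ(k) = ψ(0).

15

Since gcd(28, 30) = 2, we have 28x ≡ 0 (mod 2) for all x, so ψ(x) ≡ 0 (mod 2).
But 1 ≢ 0 (mod 2), so 1 ∈ ℤ_{30} has no preimage. Thus ψ is not surjective.
Since ψ is not surjective, we find the least positive k with ψ(k) = ψ(0): this means 28k ≡ 0 (mod 30), i.e. 30 ∣ 28k. Since gcd(28, 30) = 2, dividing through by 2 this holds exactly when 15 ∣ 14k, and as gcd(14, 15) = 1, exactly when 15 ∣ k.
The smallest positive such k is 15.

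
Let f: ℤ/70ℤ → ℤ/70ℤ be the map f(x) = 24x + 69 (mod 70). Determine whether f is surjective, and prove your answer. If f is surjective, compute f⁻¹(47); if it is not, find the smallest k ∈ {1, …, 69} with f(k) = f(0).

Since gcd(24, 70) = 2, we have 24x ≡ 0 (mod 2) for all x, so f(x) ≡ 1 (mod 2).
But 0 ≢ 1 (mod 2), so 0 ∈ ℤ/70ℤ has no preimage. Thus f is not surjective.
Since f is not surjective, we find the least positive k with f(k) = f(0): this means 24k ≡ 0 (mod 70), i.e. 70 ∣ 24k. Since gcd(24, 70) = 2, dividing through by 2 this holds exactly when 35 ∣ 12k, and as gcd(12, 35) = 1, exactly when 35 ∣ k.
The smallest positive such k is 35.

35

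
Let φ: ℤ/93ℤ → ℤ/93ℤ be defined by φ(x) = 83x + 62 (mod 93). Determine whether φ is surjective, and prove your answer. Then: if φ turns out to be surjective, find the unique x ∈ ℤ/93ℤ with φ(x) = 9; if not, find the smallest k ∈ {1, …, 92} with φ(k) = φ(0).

89

Since gcd(83, 93) = 1, 83 is invertible modulo 93. Euclid's algorithm: 93 = 1·83 + 10, 83 = 8·10 + 3, 10 = 3·3 + 1; back-substituting gives 1 = 65·83 − 58·93, so 83⁻¹ ≡ 65 (mod 93).
For any y ∈ ℤ/93ℤ, x = 65(y − 62) mod 93 satisfies φ(x) = 83·65(y − 62) + 62 ≡ y (since 83·65 ≡ 1 mod 93). So every y has a preimage.
Thus φ is surjective.
Since φ is surjective, we find φ⁻¹(9): we need 83x ≡ 9 − 62 ≡ 40 (mod 93). Using 83⁻¹ = 65: x ≡ 65·40 = 2600 = 27·93 + 89, so x = 89.
Check: φ(89) = 83·89 + 62 = 7449 = 80·93 + 9 ≡ 9 (mod 93).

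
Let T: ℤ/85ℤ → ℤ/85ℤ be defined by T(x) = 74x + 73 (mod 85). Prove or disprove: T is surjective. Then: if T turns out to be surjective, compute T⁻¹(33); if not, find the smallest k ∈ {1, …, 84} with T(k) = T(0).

50

Recall that surjectivity means every element of the codomain has a preimage under T.
Since gcd(74, 85) = 1, 74 is invertible modulo 85. Euclid's algorithm: 85 = 1·74 + 11, 74 = 6·11 + 8, 11 = 1·8 + 3, 8 = 2·3 + 2, 3 = 1·2 + 1; back-substituting gives 1 = 54·74 − 47·85, so 74⁻¹ ≡ 54 (mod 85).
Then y ↦ 54(y − 73) is a two-sided inverse to T, so every y ∈ ℤ/85ℤ has a preimage.
Thus T is surjective.
Since T is surjective, we compute T⁻¹(33): solve 74x + 73 ≡ 33 (mod 85), i.e. 74x ≡ 45 (mod 85).
Multiplying by 74⁻¹ = 54 gives x ≡ 54·45 = 2430 = 28·85 + 50 ≡ 50 (mod 85).
Check: T(50) = 74·50 + 73 = 3773 = 44·85 + 33 ≡ 33 (mod 85).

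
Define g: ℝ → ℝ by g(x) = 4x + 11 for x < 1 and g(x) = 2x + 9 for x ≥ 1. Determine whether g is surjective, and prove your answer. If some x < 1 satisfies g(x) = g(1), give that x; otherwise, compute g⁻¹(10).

Both pieces are strictly increasing (slopes 4 and 2), so each is injective on its own interval.
The left piece maps (−∞, 1) onto (−∞, 15); the right piece maps [1, ∞) onto [11, ∞).
The union (−∞, 15) ∪ [11, ∞) covers ℝ, so g is surjective.
For the follow-up: the images overlap, so an x < 1 with g(x) = g(1) exists. g(1) = 11; solving 4x + 11 = 11 for x < 1 gives x = (11 − 11)/4 = 0.

0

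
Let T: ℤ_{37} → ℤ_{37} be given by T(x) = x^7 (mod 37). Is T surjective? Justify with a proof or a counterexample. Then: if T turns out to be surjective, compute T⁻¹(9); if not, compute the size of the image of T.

Since 37 is prime, the nonzero elements of ℤ_{37} form a cyclic group of order 36.
As gcd(7, 36) = 1, raising to the 7th power is a bijection on this group: if a^7 ≡ b^7 then (ab^{−1})^7 = 1, and the only element of order dividing gcd(7, 36) = 1 is 1, so a = b.
With T(0) = 0 this makes T injective on all of ℤ_{37}, hence bijective (finite equal-size domain and codomain). In particular T is surjective.
Since T is surjective, we find the preimage of 9. The inverse of x ↦ x^7 on (ℤ_{37})^× is x ↦ x^31, because 7·31 = 217 = 6·36 + 1 ≡ 1 (mod 36) and x^{36} = 1 for x ≠ 0 (Fermat). So T⁻¹(9) = 9^31 mod 37.
Repeated squaring mod 37: 9^1 ≡ 9, 9^2 ≡ 9² = 81 ≡ 7, 9^4 ≡ 7² = 49 ≡ 12, 9^8 ≡ 12² = 144 ≡ 33, 9^16 ≡ 33² = 1089 ≡ 16. Since 31 = 16 + 8 + 4 + 2 + 1, 9^31 ≡ 16·33·12·7·9: 16·33 = 528 ≡ 10, then 10·12 = 120 ≡ 9, then 9·7 = 63 ≡ 26, then 26·9 = 234 ≡ 12. So 9^31 ≡ 12 (mod 37).
Hence T⁻¹(9) = 12.

12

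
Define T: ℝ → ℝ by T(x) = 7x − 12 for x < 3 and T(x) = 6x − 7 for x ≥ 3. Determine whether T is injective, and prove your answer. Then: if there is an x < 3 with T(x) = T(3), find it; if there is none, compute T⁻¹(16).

Both pieces are strictly increasing (slopes 7 and 6), so each is injective on its own interval.
The left piece maps (−∞, 3) onto (−∞, 9); the right piece maps [3, ∞) onto [11, ∞).
These images are disjoint, so no value is attained by both pieces. Thus T is injective.
Because the two images are disjoint, no x < 3 has T(x) = T(3), so we compute T⁻¹(16): 16 lies in [11, ∞), so solve 6x − 7 = 16: x = (16 + 7)/6 = 23/6.

23/6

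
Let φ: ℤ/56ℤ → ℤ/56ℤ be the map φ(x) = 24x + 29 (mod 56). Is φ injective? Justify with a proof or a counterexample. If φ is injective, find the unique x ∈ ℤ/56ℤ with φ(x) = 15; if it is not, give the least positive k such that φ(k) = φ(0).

Recall that φ is injective if φ(s) = φ(t) implies s = t.
We have gcd(24, 56) = 8 > 1. Taking s = 0 and t = 7: φ(0) = 29 and φ(7) = 24·7 + 29 = 197 ≡ 29 (mod 56).
So φ(0) = φ(7) while 0 ≠ 7, therefore φ is not injective.
Since φ is not injective, we find the least positive k with φ(k) = φ(0): this means 24k ≡ 0 (mod 56), i.e. 56 ∣ 24k. Since gcd(24, 56) = 8, dividing through by 8 this holds exactly when 7 ∣ 3k, and as gcd(3, 7) = 1, exactly when 7 ∣ k.
The smallest positive such k is 7.

7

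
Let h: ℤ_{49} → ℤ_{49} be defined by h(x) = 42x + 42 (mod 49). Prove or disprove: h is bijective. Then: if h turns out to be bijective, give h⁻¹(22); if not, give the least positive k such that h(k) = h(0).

7

Recall that h is injective if h(a) = h(b) implies a = b.
We have gcd(42, 49) = 7 > 1. Taking a = 0 and b = 7: h(0) = 42 and h(7) = 42·7 + 42 = 336 ≡ 42 (mod 49).
So h(0) = h(7) while 0 ≠ 7, so h is not injective, hence not bijective.
Since h is not bijective, we find the least positive k with h(k) = h(0): this means 42k ≡ 0 (mod 49), i.e. 49 ∣ 42k. Since gcd(42, 49) = 7, dividing through by 7 this holds exactly when 7 ∣ 6k, and as gcd(6, 7) = 1, exactly when 7 ∣ k.
The smallest positive such k is 7.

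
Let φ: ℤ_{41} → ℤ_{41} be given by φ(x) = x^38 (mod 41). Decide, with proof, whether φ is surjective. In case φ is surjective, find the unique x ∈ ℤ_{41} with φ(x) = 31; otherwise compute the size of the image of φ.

φ(20): Repeated squaring mod 41: 20^1 ≡ 20, 20^2 ≡ 20² = 400 ≡ 31, 20^4 ≡ 31² = 961 ≡ 18, 20^8 ≡ 18² = 324 ≡ 37, 20^16 ≡ 37² = 1369 ≡ 16, 20^32 ≡ 16² = 256 ≡ 10. Since 38 = 32 + 4 + 2, 20^38 ≡ 10·18·31: 10·18 = 180 ≡ 16, then 16·31 = 496 ≡ 4. So 20^38 ≡ 4 (mod 41).
φ(21): Repeated squaring mod 41: 21^1 ≡ 21, 21^2 ≡ 21² = 441 ≡ 31, 21^4 ≡ 31² = 961 ≡ 18, 21^8 ≡ 18² = 324 ≡ 37, 21^16 ≡ 37² = 1369 ≡ 16, 21^32 ≡ 16² = 256 ≡ 10. Since 38 = 32 + 4 + 2, 21^38 ≡ 10·18·31: 10·18 = 180 ≡ 16, then 16·31 = 496 ≡ 4. So 21^38 ≡ 4 (mod 41).
So φ(20) = φ(21) = 4 while 20 ≠ 21, so φ is not injective.
A non-injective map from the 41-element set ℤ_{41} to itself takes at most 40 distinct values, so it cannot be surjective. Hence φ is not surjective.
Since φ is not surjective, we determine |image(φ)|. Computing x^38 mod 41 for each x (by repeated squaring, reducing mod 41 at every step), the values φ(0), φ(1), …, φ(40) are: 0, 1, 31, 32, 18, 23, 8, 36, 25, 40, 16, 20, 2, 33, 9, 39, 37, 21, 10, 5, 4, 4, 5, 10, 21, 37, 39, 9, 33, 2, 20, 16, 40, 25, 36, 8, 23, 18, 32, 31, 1.
The distinct values are {0, 1, 2, 4, 5, 8, 9, 10, 16, 18, 20, 21, 23, 25, 31, 32, 33, 36, 37, 39, 40}; there are 21 of them.

21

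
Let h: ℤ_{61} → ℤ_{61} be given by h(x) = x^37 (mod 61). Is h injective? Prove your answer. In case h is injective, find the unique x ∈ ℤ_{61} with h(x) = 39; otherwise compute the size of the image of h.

Since 61 is prime, the nonzero elements of ℤ_{61} form a cyclic group of order 60.
As gcd(37, 60) = 1, raising to the 37th power is a bijection on this group: if s^37 ≡ t^37 then (st^{−1})^37 = 1, and the only element of order dividing gcd(37, 60) = 1 is 1, so s = t.
With h(0) = 0 this makes h injective on all of ℤ_{61}, hence bijective (finite equal-size domain and codomain). In particular h is injective.
Since h is injective, we find the preimage of 39. The inverse of x ↦ x^37 on (ℤ_{61})^× is x ↦ x^13, because 37·13 = 481 = 8·60 + 1 ≡ 1 (mod 60) and x^{60} = 1 for x ≠ 0 (Fermat). So h⁻¹(39) = 39^13 mod 61.
Repeated squaring mod 61: 39^1 ≡ 39, 39^2 ≡ 39² = 1521 ≡ 57, 39^4 ≡ 57² = 3249 ≡ 16, 39^8 ≡ 16² = 256 ≡ 12. Since 13 = 8 + 4 + 1, 39^13 ≡ 12·16·39: 12·16 = 192 ≡ 9, then 9·39 = 351 ≡ 46. So 39^13 ≡ 46 (mod 61).
Hence h⁻¹(39) = 46.

46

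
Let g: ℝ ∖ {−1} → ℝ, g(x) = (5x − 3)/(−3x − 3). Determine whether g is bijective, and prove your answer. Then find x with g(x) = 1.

If g(x) = −5/3, cross-multiplying gives −3(5x − 3) = 5(−3x − 3), which simplifies to 9 = −15 — false.  So −5/3 has no preimage and g is not surjective.
So g is not bijective.
Solving g(x) = 1: cross-multiplying gives 5x − 3 = 1(−3x − 3), which rearranges to 8x = 0, so x = 0.

0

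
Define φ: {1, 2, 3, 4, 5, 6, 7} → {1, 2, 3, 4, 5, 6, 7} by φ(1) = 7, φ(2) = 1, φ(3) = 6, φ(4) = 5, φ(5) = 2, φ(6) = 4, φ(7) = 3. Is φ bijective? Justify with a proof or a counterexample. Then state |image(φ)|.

7

The values 7, 1, 6, 5, 2, 4, 3 are a permutation of {1, 2, 3, 4, 5, 6, 7}: each element appears exactly once.
So φ is injective and surjective, hence bijective.
The image of φ is {1, 2, 3, 4, 5, 6, 7}, which has 7 elements.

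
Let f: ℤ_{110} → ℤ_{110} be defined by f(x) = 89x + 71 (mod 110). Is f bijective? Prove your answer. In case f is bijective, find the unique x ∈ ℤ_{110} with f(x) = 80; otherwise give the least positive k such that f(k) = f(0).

31

If f(a) = f(b), then 89a ≡ 89b (mod 110). Because gcd(89, 110) = 1, we may cancel 89 to get a ≡ b (mod 110).
We now compute 89⁻¹ mod 110 explicitly. Euclid's algorithm: 110 = 1·89 + 21, 89 = 4·21 + 5, 21 = 4·5 + 1; back-substituting gives 1 = 89·89 − 72·110, so 89⁻¹ ≡ 89 (mod 110).
Then y ↦ 89(y − 71) is a two-sided inverse to f, so every y ∈ ℤ_{110} has a preimage.
Hence f is bijective.
Since f is bijective, we find f⁻¹(80): we need 89x ≡ 80 − 71 ≡ 9 (mod 110). Using 89⁻¹ = 89: x ≡ 89·9 = 801 = 7·110 + 31, so x = 31.
Check: f(31) = 89·31 + 71 = 2830 = 25·110 + 80 ≡ 80 (mod 110).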